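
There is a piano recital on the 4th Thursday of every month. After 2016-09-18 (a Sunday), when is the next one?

2016-09-22

September 2016 starts on a Thursday; its first Thursday is the 1st, so the 4th Thursday is the 22nd — 2016-09-22.
2016-09-22 is after 2016-09-18, so that is the next one.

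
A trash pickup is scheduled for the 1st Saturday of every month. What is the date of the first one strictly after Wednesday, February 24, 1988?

February 1988 starts on a Monday, so its 1st Saturday is February 6, 1988 (5 days in).
That is not after February 24, 1988, so look at March 1988.
March 1988 starts on a Tuesday, so its 1st Saturday is March 5, 1988 (4 days in).

March 5, 1988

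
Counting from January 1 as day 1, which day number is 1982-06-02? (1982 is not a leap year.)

153

Days in months before June: 31 + 28 + 31 + 30 + 31 = 151.
Plus 2 days into June → day 153.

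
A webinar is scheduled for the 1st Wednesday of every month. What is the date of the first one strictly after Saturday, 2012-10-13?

2012-11-07

October 2012 starts on a Monday, so its 1st Wednesday is 2012-10-03 (2 days in).
That is not after 2012-10-13, so look at November 2012.
November 2012 starts on a Thursday, so its 1st Wednesday is 2012-11-07 (6 days in).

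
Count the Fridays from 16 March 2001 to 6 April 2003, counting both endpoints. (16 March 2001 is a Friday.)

16 March 2001 is a Friday; the first Friday on or after it is 16 March 2001.
From 16 March 2001 to 6 April 2003: 290 + 365 + 96 = 751 days (rest of 2001, 2002, to 6 April 2003 in 2003).
751 ÷ 7 = 107 full weeks with remainder 2, so 107 more Fridays after the first → 108.

108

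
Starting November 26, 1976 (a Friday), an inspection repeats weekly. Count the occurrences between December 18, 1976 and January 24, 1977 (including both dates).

Occurrences land 7·i days after November 26, 1976 for i = 0, 1, 2, …
December 18, 1976 is 22 days after the start; 22 ÷ 7 = 3 remainder 1; since the remainder is 1, round up to i = 4. First occurrence in the window: #5 on December 24, 1976 (4×7 = 28 days in).
January 24, 1977 is 59 days after the start; 59 ÷ 7 = 8 remainder 3. Last occurrence in the window: #9 on January 21, 1977.
Occurrences #5 through #9: 5 in total.

5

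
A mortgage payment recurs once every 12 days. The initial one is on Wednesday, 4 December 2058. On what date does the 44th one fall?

3 May 2060

The 44th occurrence is 43 intervals after the first: 43 × 12 = 516 days after 4 December 2058.
December has 31 days — 27 days to the end of December leaves 489.
2059 has 365 days (124 left).
January has 31 days (93 left).
February has 29 days (64 left).
March has 31 days (33 left).
April has 30 days (3 left).
3 days into May → 3 May 2060.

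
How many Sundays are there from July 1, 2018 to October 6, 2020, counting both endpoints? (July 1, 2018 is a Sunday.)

119

July 1, 2018 is a Sunday; the first Sunday on or after it is July 1, 2018.
From July 1, 2018 to October 6, 2020: 183 + 365 + 280 = 828 days (rest of 2018, 2019, to October 6, 2020 in 2020).
828 ÷ 7 = 118 full weeks with remainder 2, so 118 more Sundays after the first → 119.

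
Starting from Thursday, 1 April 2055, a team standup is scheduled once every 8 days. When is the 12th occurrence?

The 12th occurrence is 11 intervals after the first: 11 × 8 = 88 days after 1 April 2055.
April has 30 days — 29 days to the end of April leaves 59.
May has 31 days (28 left).
28 days into June → 28 June 2055.

28 June 2055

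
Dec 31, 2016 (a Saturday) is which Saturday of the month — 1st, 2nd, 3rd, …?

Day 31 falls in week ⌈31/7⌉ of the month.
Days 1–7 hold the 1st Saturday, 8–14 the 2nd, 15–21 the 3rd, 22–28 the 4th, 29–31 the 5th.
31 is in the range for the 5th.

5th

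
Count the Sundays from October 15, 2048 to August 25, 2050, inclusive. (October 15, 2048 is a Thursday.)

97

October 15, 2048 is a Thursday; the first Sunday on or after it is October 18, 2048 (3 days later).
From October 18, 2048 to August 25, 2050: 74 + 365 + 237 = 676 days (rest of 2048, 2049, to August 25, 2050 in 2050).
676 ÷ 7 = 96 full weeks with remainder 4, so 96 more Sundays after the first → 97.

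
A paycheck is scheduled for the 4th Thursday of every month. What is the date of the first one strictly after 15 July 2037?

23 July 2037

July 2037 starts on a Wednesday; its first Thursday is the 2nd, so the 4th Thursday is the 23rd — 23 July 2037.
23 July 2037 is after 15 July 2037, so that is the next one.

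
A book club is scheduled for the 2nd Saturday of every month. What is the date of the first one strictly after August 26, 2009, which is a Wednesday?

August 2009 starts on a Saturday; its first Saturday is the 1st, so the 2nd Saturday is the 8th — August 8, 2009.
That is not after August 26, 2009, so look at September 2009.
September 2009 starts on a Tuesday; its first Saturday is the 5th, so the 2nd Saturday is the 12th — September 12, 2009.

September 12, 2009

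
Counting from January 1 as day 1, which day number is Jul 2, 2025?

Days in months before Jul: 31 + 28 + 31 + 30 + 31 + 30 = 181.
Plus 2 days into Jul → day 183.

183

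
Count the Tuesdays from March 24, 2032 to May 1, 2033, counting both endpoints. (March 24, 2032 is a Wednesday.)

March 24, 2032 is a Wednesday; the first Tuesday on or after it is March 30, 2032 (6 days later).
From March 30, 2032 to May 1, 2033: 276 + 121 = 397 days (rest of 2032, to May 1, 2033 in 2033).
397 ÷ 7 = 56 full weeks with remainder 5, so 56 more Tuesdays after the first → 57.

57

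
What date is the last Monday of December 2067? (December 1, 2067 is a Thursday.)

December 26, 2067

December 2067 begins on a Thursday, so the first Monday is December 5 (4 days later).
December 2067 has 31 days. Adding weeks: 5, 12, 19, 26 — the last one ≤ 31 is the 26th.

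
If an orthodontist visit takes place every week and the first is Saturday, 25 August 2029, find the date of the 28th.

2 March 2030

The 28th occurrence is 27 intervals after the first: 27 × 7 = 189 days after 25 August 2029.
August has 31 days — 6 days to the end of August leaves 183.
September has 30 days (153 left).
October has 31 days (122 left).
November has 30 days (92 left).
December has 31 days (61 left).
January has 31 days (30 left).
February has 28 days (2 left).
2 days into March → 2 March 2030.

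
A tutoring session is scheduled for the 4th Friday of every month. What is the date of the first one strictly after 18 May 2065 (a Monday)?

22 May 2065

May 2065 starts on a Friday; its first Friday is the 1st, so the 4th Friday is the 22nd — 22 May 2065.
22 May 2065 is after 18 May 2065, so that is the next one.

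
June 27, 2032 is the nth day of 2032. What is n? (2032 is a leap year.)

Days in months before June: 31 + 29 + 31 + 30 + 31 = 152.
Plus 27 days into June → day 179.

179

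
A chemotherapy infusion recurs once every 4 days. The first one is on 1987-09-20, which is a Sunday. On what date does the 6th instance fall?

1987-10-10

The 6th occurrence is 5 intervals after the first: 5 × 4 = 20 days after 1987-09-20.
September has 30 days — 10 days to the end of September leaves 10.
10 days into October → 1987-10-10.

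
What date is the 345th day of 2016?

December 10, 2016

January has 31 days (345 − 31 = 314 remain).
February has 29 days (314 − 29 = 285 remain).
March has 31 days (285 − 31 = 254 remain).
April has 30 days (254 − 30 = 224 remain).
May has 31 days (224 − 31 = 193 remain).
June has 30 days (193 − 30 = 163 remain).
July has 31 days (163 − 31 = 132 remain).
August has 31 days (132 − 31 = 101 remain).
September has 30 days (101 − 30 = 71 remain).
October has 31 days (71 − 31 = 40 remain).
November has 30 days (40 − 30 = 10 remain).
10 into December → December 10.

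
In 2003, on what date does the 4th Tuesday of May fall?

The first Tuesday of May 2003 is May 6.
The 4th Tuesday is 3 weeks later: 6 + 21 = 27.

27 May 2003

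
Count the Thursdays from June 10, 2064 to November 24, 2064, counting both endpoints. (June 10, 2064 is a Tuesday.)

June 10, 2064 is a Tuesday; the first Thursday on or after it is June 12, 2064 (2 days later).
From June 12, 2064 to November 24, 2064: 18 + 31 + 31 + 30 + 31 + 24 = 165 days (rest of June, July, August, September, October, November).
165 ÷ 7 = 23 full weeks with remainder 4, so 23 more Thursdays after the first → 24.

24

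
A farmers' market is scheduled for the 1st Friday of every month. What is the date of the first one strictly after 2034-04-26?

2034-05-05

April 2034 starts on a Saturday, so its 1st Friday is 2034-04-07 (6 days in).
That is not after 2034-04-26, so look at May 2034.
May 2034 starts on a Monday, so its 1st Friday is 2034-05-05 (4 days in).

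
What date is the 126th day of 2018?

January has 31 days (126 − 31 = 95 remain).
February has 28 days (95 − 28 = 67 remain).
March has 31 days (67 − 31 = 36 remain).
April has 30 days (36 − 30 = 6 remain).
6 into May → May 6.

May 6, 2018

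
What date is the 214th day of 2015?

January has 31 days (214 − 31 = 183 remain).
February has 28 days (183 − 28 = 155 remain).
March has 31 days (155 − 31 = 124 remain).
April has 30 days (124 − 30 = 94 remain).
May has 31 days (94 − 31 = 63 remain).
June has 30 days (63 − 30 = 33 remain).
July has 31 days (33 − 31 = 2 remain).
2 into August → August 2.

2015-08-02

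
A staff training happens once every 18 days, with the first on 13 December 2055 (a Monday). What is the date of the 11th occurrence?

The 11th occurrence is 10 intervals after the first: 10 × 18 = 180 days after 13 December 2055.
December has 31 days — 18 days to the end of December leaves 162.
January has 31 days (131 left).
February has 29 days (102 left).
March has 31 days (71 left).
April has 30 days (41 left).
May has 31 days (10 left).
10 days into June → 10 June 2056.

10 June 2056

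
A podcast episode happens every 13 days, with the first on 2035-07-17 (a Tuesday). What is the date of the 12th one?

2035-12-07

The 12th occurrence is 11 intervals after the first: 11 × 13 = 143 days after 2035-07-17.
July has 31 days — 14 days to the end of July leaves 129.
August has 31 days (98 left).
September has 30 days (68 left).
October has 31 days (37 left).
November has 30 days (7 left).
7 days into December → 2035-12-07.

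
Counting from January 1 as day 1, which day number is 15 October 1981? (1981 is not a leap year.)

Days in months before October: 31 + 28 + 31 + 30 + 31 + 30 + 31 + 31 + 30 = 273.
Plus 15 days into October → day 288.

288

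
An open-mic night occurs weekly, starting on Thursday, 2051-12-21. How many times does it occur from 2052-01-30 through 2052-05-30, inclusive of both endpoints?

18

Occurrences land 7·i days after 2051-12-21 for i = 0, 1, 2, …
2052-01-30 is 40 days after the start; 40 ÷ 7 = 5 remainder 5; since the remainder is 5, round up to i = 6. First occurrence in the window: #7 on 2052-02-01 (6×7 = 42 days in).
2052-05-30 is 161 days after the start; 161 ÷ 7 = 23 remainder 0. Last occurrence in the window: #24 on 2052-05-30.
Occurrences #7 through #24: 18 in total.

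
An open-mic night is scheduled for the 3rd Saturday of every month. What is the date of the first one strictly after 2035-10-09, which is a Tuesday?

2035-10-20

October 2035 starts on a Monday; its first Saturday is the 6th, so the 3rd Saturday is the 20th — 2035-10-20.
2035-10-20 is after 2035-10-09, so that is the next one.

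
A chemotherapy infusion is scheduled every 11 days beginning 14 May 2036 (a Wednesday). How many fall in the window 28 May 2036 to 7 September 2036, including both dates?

9

Occurrences land 11·i days after 14 May 2036 for i = 0, 1, 2, …
28 May 2036 is 14 days after the start; 14 ÷ 11 = 1 remainder 3; since the remainder is 3, round up to i = 2. First occurrence in the window: #3 on 5 June 2036 (2×11 = 22 days in).
7 September 2036 is 116 days after the start; 116 ÷ 11 = 10 remainder 6. Last occurrence in the window: #11 on 1 September 2036.
Occurrences #3 through #11: 9 in total.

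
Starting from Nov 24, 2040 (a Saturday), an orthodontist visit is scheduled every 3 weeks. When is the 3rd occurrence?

Jan 5, 2041

The 3rd occurrence is 2 intervals after the first: 2 × 21 = 42 days after Nov 24, 2040.
Nov has 30 days — 6 days to the end of Nov leaves 36.
Dec has 31 days (5 left).
5 days into Jan → Jan 5, 2041.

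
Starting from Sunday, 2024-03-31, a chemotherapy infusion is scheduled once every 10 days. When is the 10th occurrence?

2024-06-29

The 10th occurrence is 9 intervals after the first: 9 × 10 = 90 days after 2024-03-31.
March has 31 days — 0 days to the end of March leaves 90.
April has 30 days (60 left).
May has 31 days (29 left).
29 days into June → 2024-06-29.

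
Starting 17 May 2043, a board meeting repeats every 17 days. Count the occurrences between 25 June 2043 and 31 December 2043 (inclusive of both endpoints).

Occurrences land 17·i days after 17 May 2043 for i = 0, 1, 2, …
25 June 2043 is 39 days after the start; 39 ÷ 17 = 2 remainder 5; since the remainder is 5, round up to i = 3. First occurrence in the window: #4 on 7 July 2043 (3×17 = 51 days in).
31 December 2043 is 228 days after the start; 228 ÷ 17 = 13 remainder 7. Last occurrence in the window: #14 on 24 December 2043.
Occurrences #4 through #14: 11 in total.

11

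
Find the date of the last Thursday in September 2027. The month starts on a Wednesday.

30 September 2027

September 2027 begins on a Wednesday, so the first Thursday is September 2 (1 day later).
September 2027 has 30 days. Adding weeks: 2, 9, 16, 23, 30 — the last one ≤ 30 is the 30th.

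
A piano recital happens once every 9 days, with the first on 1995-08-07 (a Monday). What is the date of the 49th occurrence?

1996-10-12

The 49th occurrence is 48 intervals after the first: 48 × 9 = 432 days after 1995-08-07.
August has 31 days — 24 days to the end of August leaves 408.
From end of August to end of 1995 is 122 days (286 left).
January has 31 days (255 left).
February has 29 days (226 left).
March has 31 days (195 left).
April has 30 days (165 left).
May has 31 days (134 left).
June has 30 days (104 left).
July has 31 days (73 left).
August has 31 days (42 left).
September has 30 days (12 left).
12 days into October → 1996-10-12.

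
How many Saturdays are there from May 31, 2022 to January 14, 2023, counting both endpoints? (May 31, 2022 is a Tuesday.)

33

May 31, 2022 is a Tuesday; the first Saturday on or after it is June 4, 2022 (4 days later).
From June 4, 2022 to January 14, 2023: 26 + 31 + 31 + 30 + 31 + 30 + 31 + 14 = 224 days (rest of June, July, August, September, October, November, December, January).
224 ÷ 7 = 32 full weeks with remainder 0, so 32 more Saturdays after the first → 33.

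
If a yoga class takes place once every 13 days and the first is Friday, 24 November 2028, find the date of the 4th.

2 January 2029

The 4th occurrence is 3 intervals after the first: 3 × 13 = 39 days after 24 November 2028.
November has 30 days — 6 days to the end of November leaves 33.
December has 31 days (2 left).
2 days into January → 2 January 2029.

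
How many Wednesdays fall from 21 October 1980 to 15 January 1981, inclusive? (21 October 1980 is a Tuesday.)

21 October 1980 is a Tuesday; the first Wednesday on or after it is 22 October 1980 (1 day later).
From 22 October 1980 to 15 January 1981: 9 + 30 + 31 + 15 = 85 days (rest of October, November, December, January).
85 ÷ 7 = 12 full weeks with remainder 1, so 12 more Wednesdays after the first → 13.

13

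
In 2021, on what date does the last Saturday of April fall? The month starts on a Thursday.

April 2021 begins on a Thursday, so the first Saturday is April 3 (2 days later).
April 2021 has 30 days. Adding weeks: 3, 10, 17, 24 — the last one ≤ 30 is the 24th.

24 April 2021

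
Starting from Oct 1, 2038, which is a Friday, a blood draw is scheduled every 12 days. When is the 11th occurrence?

Jan 29, 2039

The 11th occurrence is 10 intervals after the first: 10 × 12 = 120 days after Oct 1, 2038.
Oct has 31 days — 30 days to the end of Oct leaves 90.
Nov has 30 days (60 left).
Dec has 31 days (29 left).
29 days into Jan → Jan 29, 2039.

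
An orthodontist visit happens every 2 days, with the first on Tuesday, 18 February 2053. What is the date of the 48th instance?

The 48th occurrence is 47 intervals after the first: 47 × 2 = 94 days after 18 February 2053.
February has 28 days — 10 days to the end of February leaves 84.
March has 31 days (53 left).
April has 30 days (23 left).
23 days into May → 23 May 2053.

23 May 2053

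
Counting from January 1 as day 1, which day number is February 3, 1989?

Days in months before February: 31 = 31.
Plus 3 days into February → day 34.

34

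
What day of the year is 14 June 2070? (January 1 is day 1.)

Days in months before June: 31 + 28 + 31 + 30 + 31 = 151.
Plus 14 days into June → day 165.

165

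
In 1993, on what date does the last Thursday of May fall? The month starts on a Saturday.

May 1993 begins on a Saturday, so the first Thursday is May 6 (5 days later).
May 1993 has 31 days. Adding weeks: 6, 13, 20, 27 — the last one ≤ 31 is the 27th.

1993-05-27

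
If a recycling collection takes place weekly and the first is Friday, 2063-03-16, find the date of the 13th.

The 13th occurrence is 12 intervals after the first: 12 × 7 = 84 days after 2063-03-16.
March has 31 days — 15 days to the end of March leaves 69.
April has 30 days (39 left).
May has 31 days (8 left).
8 days into June → 2063-06-08.

2063-06-08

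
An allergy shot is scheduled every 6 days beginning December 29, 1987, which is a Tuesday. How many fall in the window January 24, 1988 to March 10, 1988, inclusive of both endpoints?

Occurrences land 6·i days after December 29, 1987 for i = 0, 1, 2, …
January 24, 1988 is 26 days after the start; 26 ÷ 6 = 4 remainder 2; since the remainder is 2, round up to i = 5. First occurrence in the window: #6 on January 28, 1988 (5×6 = 30 days in).
March 10, 1988 is 72 days after the start; 72 ÷ 6 = 12 remainder 0. Last occurrence in the window: #13 on March 10, 1988.
Occurrences #6 through #13: 8 in total.

8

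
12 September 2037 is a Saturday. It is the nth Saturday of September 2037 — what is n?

Day 12 falls in week ⌈12/7⌉ of the month.
Days 1–7 hold the 1st Saturday, 8–14 the 2nd, 15–21 the 3rd, 22–28 the 4th, 29–31 the 5th.
12 is in the range for the 2nd.

2nd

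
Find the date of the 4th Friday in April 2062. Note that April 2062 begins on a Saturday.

April 2062 begins on a Saturday, so the first Friday is April 7 (6 days later).
The 4th Friday is 3 weeks later: 7 + 21 = 28.

28 April 2062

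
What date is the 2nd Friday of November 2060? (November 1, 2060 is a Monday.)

November 12, 2060

November 2060 begins on a Monday, so the first Friday is November 5 (4 days later).
The 2nd Friday is 1 weeks later: 5 + 7 = 12.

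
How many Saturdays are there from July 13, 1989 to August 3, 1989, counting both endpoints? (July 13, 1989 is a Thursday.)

July 13, 1989 is a Thursday; the first Saturday on or after it is July 15, 1989 (2 days later).
From July 15, 1989 to August 3, 1989: 16 + 3 = 19 days (rest of July, August).
19 ÷ 7 = 2 full weeks with remainder 5, so 2 more Saturdays after the first → 3.

3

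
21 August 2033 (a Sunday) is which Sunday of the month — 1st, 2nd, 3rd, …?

3rd

Day 21 falls in week ⌈21/7⌉ of the month.
Days 1–7 hold the 1st Sunday, 8–14 the 2nd, 15–21 the 3rd, 22–28 the 4th, 29–31 the 5th.
21 is in the range for the 3rd.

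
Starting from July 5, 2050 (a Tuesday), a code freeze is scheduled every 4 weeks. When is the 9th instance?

The 9th occurrence is 8 intervals after the first: 8 × 28 = 224 days after July 5, 2050.
July has 31 days — 26 days to the end of July leaves 198.
August has 31 days (167 left).
September has 30 days (137 left).
October has 31 days (106 left).
November has 30 days (76 left).
December has 31 days (45 left).
January has 31 days (14 left).
14 days into February → February 14, 2051.

February 14, 2051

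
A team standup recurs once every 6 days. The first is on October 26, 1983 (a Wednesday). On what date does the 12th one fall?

December 31, 1983

The 12th occurrence is 11 intervals after the first: 11 × 6 = 66 days after October 26, 1983.
October has 31 days — 5 days to the end of October leaves 61.
November has 30 days (31 left).
31 days into December → December 31, 1983.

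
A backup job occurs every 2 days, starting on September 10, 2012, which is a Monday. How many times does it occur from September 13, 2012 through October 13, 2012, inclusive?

Occurrences land 2·i days after September 10, 2012 for i = 0, 1, 2, …
September 13, 2012 is 3 days after the start; 3 ÷ 2 = 1 remainder 1; since the remainder is 1, round up to i = 2. First occurrence in the window: #3 on September 14, 2012 (2×2 = 4 days in).
October 13, 2012 is 33 days after the start; 33 ÷ 2 = 16 remainder 1. Last occurrence in the window: #17 on October 12, 2012.
Occurrences #3 through #17: 15 in total.

15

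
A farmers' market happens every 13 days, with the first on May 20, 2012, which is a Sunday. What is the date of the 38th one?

Sep 13, 2013

The 38th occurrence is 37 intervals after the first: 37 × 13 = 481 days after May 20, 2012.
May has 31 days — 11 days to the end of May leaves 470.
From end of May to end of 2012 is 214 days (256 left).
Jan has 31 days (225 left).
Feb has 28 days (197 left).
Mar has 31 days (166 left).
Apr has 30 days (136 left).
May has 31 days (105 left).
Jun has 30 days (75 left).
Jul has 31 days (44 left).
Aug has 31 days (13 left).
13 days into Sep → Sep 13, 2013.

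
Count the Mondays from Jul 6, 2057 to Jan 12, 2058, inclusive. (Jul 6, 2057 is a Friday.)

27

Jul 6, 2057 is a Friday; the first Monday on or after it is Jul 9, 2057 (3 days later).
From Jul 9, 2057 to Jan 12, 2058: 22 + 31 + 30 + 31 + 30 + 31 + 12 = 187 days (rest of Jul, Aug, Sep, Oct, Nov, Dec, Jan).
187 ÷ 7 = 26 full weeks with remainder 5, so 26 more Mondays after the first → 27.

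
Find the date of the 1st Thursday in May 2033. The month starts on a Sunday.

May 2033 begins on a Sunday, so the first Thursday is May 5 (4 days later).

2033-05-05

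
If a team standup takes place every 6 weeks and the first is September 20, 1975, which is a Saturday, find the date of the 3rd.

December 13, 1975

The 3rd occurrence is 2 intervals after the first: 2 × 42 = 84 days after September 20, 1975.
September has 30 days — 10 days to the end of September leaves 74.
October has 31 days (43 left).
November has 30 days (13 left).
13 days into December → December 13, 1975.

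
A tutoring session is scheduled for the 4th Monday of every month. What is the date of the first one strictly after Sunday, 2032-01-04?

January 2032 starts on a Thursday; its first Monday is the 5th, so the 4th Monday is the 26th — 2032-01-26.
2032-01-26 is after 2032-01-04, so that is the next one.

2032-01-26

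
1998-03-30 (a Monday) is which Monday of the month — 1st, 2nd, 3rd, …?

5th

Day 30 falls in week ⌈30/7⌉ of the month.
Days 1–7 hold the 1st Monday, 8–14 the 2nd, 15–21 the 3rd, 22–28 the 4th, 29–31 the 5th.
30 is in the range for the 5th.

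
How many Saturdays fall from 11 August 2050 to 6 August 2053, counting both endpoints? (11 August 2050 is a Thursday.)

11 August 2050 is a Thursday; the first Saturday on or after it is 13 August 2050 (2 days later).
From 13 August 2050 to 6 August 2053: 140 + 365 + 366 + 218 = 1089 days (rest of 2050, 2051, 2052, to 6 August 2053 in 2053).
1089 ÷ 7 = 155 full weeks with remainder 4, so 155 more Saturdays after the first → 156.

156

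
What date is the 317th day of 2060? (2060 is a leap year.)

Nov 12, 2060

Jan has 31 days (317 − 31 = 286 remain).
Feb has 29 days (286 − 29 = 257 remain).
Mar has 31 days (257 − 31 = 226 remain).
Apr has 30 days (226 − 30 = 196 remain).
May has 31 days (196 − 31 = 165 remain).
Jun has 30 days (165 − 30 = 135 remain).
Jul has 31 days (135 − 31 = 104 remain).
Aug has 31 days (104 − 31 = 73 remain).
Sep has 30 days (73 − 30 = 43 remain).
Oct has 31 days (43 − 31 = 12 remain).
12 into Nov → Nov 12.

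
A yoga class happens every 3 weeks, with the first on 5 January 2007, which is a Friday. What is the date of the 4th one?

9 March 2007

The 4th occurrence is 3 intervals after the first: 3 × 21 = 63 days after 5 January 2007.
January has 31 days — 26 days to the end of January leaves 37.
February has 28 days (9 left).
9 days into March → 9 March 2007.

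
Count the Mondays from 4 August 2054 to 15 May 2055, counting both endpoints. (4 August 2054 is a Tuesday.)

40

4 August 2054 is a Tuesday; the first Monday on or after it is 10 August 2054 (6 days later).
From 10 August 2054 to 15 May 2055: 21 + 30 + 31 + 30 + 31 + 31 + 28 + 31 + 30 + 15 = 278 days (rest of August, September, October, November, December, January, February, March, April, May).
278 ÷ 7 = 39 full weeks with remainder 5, so 39 more Mondays after the first → 40.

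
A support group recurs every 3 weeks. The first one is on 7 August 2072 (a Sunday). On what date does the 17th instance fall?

9 July 2073

The 17th occurrence is 16 intervals after the first: 16 × 21 = 336 days after 7 August 2072.
August has 31 days — 24 days to the end of August leaves 312.
September has 30 days (282 left).
October has 31 days (251 left).
November has 30 days (221 left).
December has 31 days (190 left).
January has 31 days (159 left).
February has 28 days (131 left).
March has 31 days (100 left).
April has 30 days (70 left).
May has 31 days (39 left).
June has 30 days (9 left).
9 days into July → 9 July 2073.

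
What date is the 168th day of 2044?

Jan has 31 days (168 − 31 = 137 remain).
Feb has 29 days (137 − 29 = 108 remain).
Mar has 31 days (108 − 31 = 77 remain).
Apr has 30 days (77 − 30 = 47 remain).
May has 31 days (47 − 31 = 16 remain).
16 into Jun → Jun 16.

Jun 16, 2044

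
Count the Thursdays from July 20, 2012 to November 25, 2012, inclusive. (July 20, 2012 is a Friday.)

18

July 20, 2012 is a Friday; the first Thursday on or after it is July 26, 2012 (6 days later).
From July 26, 2012 to November 25, 2012: 5 + 31 + 30 + 31 + 25 = 122 days (rest of July, August, September, October, November).
122 ÷ 7 = 17 full weeks with remainder 3, so 17 more Thursdays after the first → 18.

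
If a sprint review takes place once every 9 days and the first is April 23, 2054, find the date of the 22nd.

October 29, 2054

The 22nd occurrence is 21 intervals after the first: 21 × 9 = 189 days after April 23, 2054.
April has 30 days — 7 days to the end of April leaves 182.
May has 31 days (151 left).
June has 30 days (121 left).
July has 31 days (90 left).
August has 31 days (59 left).
September has 30 days (29 left).
29 days into October → October 29, 2054.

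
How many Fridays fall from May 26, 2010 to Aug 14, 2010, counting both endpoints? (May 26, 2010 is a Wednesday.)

May 26, 2010 is a Wednesday; the first Friday on or after it is May 28, 2010 (2 days later).
From May 28, 2010 to Aug 14, 2010: 3 + 30 + 31 + 14 = 78 days (rest of May, Jun, Jul, Aug).
78 ÷ 7 = 11 full weeks with remainder 1, so 11 more Fridays after the first → 12.

12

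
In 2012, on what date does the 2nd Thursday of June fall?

14 June 2012

The first Thursday of June 2012 is June 7.
The 2nd Thursday is 1 weeks later: 7 + 7 = 14.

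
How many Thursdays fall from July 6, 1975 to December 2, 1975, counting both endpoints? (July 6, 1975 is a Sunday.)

21

July 6, 1975 is a Sunday; the first Thursday on or after it is July 10, 1975 (4 days later).
From July 10, 1975 to December 2, 1975: 21 + 31 + 30 + 31 + 30 + 2 = 145 days (rest of July, August, September, October, November, December).
145 ÷ 7 = 20 full weeks with remainder 5, so 20 more Thursdays after the first → 21.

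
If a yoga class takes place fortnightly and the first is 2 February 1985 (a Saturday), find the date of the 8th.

11 May 1985

The 8th occurrence is 7 intervals after the first: 7 × 14 = 98 days after 2 February 1985.
February has 28 days — 26 days to the end of February leaves 72.
March has 31 days (41 left).
April has 30 days (11 left).
11 days into May → 11 May 1985.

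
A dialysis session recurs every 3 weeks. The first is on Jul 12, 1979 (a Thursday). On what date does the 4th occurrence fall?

Sep 13, 1979

The 4th occurrence is 3 intervals after the first: 3 × 21 = 63 days after Jul 12, 1979.
Jul has 31 days — 19 days to the end of Jul leaves 44.
Aug has 31 days (13 left).
13 days into Sep → Sep 13, 1979.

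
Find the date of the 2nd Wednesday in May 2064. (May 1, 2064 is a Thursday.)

2064-05-14

May 2064 begins on a Thursday, so the first Wednesday is May 7 (6 days later).
The 2nd Wednesday is 1 weeks later: 7 + 7 = 14.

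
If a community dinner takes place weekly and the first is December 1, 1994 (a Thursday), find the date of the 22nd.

The 22nd occurrence is 21 intervals after the first: 21 × 7 = 147 days after December 1, 1994.
December has 31 days — 30 days to the end of December leaves 117.
January has 31 days (86 left).
February has 28 days (58 left).
March has 31 days (27 left).
27 days into April → April 27, 1995.

April 27, 1995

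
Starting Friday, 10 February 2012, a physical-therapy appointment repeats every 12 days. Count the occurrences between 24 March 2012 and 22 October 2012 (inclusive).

Occurrences land 12·i days after 10 February 2012 for i = 0, 1, 2, …
24 March 2012 is 43 days after the start; 43 ÷ 12 = 3 remainder 7; since the remainder is 7, round up to i = 4. First occurrence in the window: #5 on 29 March 2012 (4×12 = 48 days in).
22 October 2012 is 255 days after the start; 255 ÷ 12 = 21 remainder 3. Last occurrence in the window: #22 on 19 October 2012.
Occurrences #5 through #22: 18 in total.

18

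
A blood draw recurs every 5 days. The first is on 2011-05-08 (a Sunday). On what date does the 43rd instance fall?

The 43rd occurrence is 42 intervals after the first: 42 × 5 = 210 days after 2011-05-08.
May has 31 days — 23 days to the end of May leaves 187.
June has 30 days (157 left).
July has 31 days (126 left).
August has 31 days (95 left).
September has 30 days (65 left).
October has 31 days (34 left).
November has 30 days (4 left).
4 days into December → 2011-12-04.

2011-12-04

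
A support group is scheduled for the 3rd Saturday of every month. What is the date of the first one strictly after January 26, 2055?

January 2055 starts on a Friday; its first Saturday is the 2nd, so the 3rd Saturday is the 16th — January 16, 2055.
That is not after January 26, 2055, so look at February 2055.
February 2055 starts on a Monday; its first Saturday is the 6th, so the 3rd Saturday is the 20th — February 20, 2055.

February 20, 2055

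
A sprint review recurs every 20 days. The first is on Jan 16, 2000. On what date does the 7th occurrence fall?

May 15, 2000

The 7th occurrence is 6 intervals after the first: 6 × 20 = 120 days after Jan 16, 2000.
Jan has 31 days — 15 days to the end of Jan leaves 105.
Feb has 29 days (76 left).
Mar has 31 days (45 left).
Apr has 30 days (15 left).
15 days into May → May 15, 2000.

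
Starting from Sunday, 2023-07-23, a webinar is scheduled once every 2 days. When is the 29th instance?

The 29th occurrence is 28 intervals after the first: 28 × 2 = 56 days after 2023-07-23.
July has 31 days — 8 days to the end of July leaves 48.
August has 31 days (17 left).
17 days into September → 2023-09-17.

2023-09-17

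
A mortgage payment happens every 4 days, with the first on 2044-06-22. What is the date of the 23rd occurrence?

2044-09-18

The 23rd occurrence is 22 intervals after the first: 22 × 4 = 88 days after 2044-06-22.
June has 30 days — 8 days to the end of June leaves 80.
July has 31 days (49 left).
August has 31 days (18 left).
18 days into September → 2044-09-18.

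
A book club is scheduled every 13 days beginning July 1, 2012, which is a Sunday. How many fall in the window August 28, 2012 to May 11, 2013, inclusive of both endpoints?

Occurrences land 13·i days after July 1, 2012 for i = 0, 1, 2, …
August 28, 2012 is 58 days after the start; 58 ÷ 13 = 4 remainder 6; since the remainder is 6, round up to i = 5. First occurrence in the window: #6 on September 4, 2012 (5×13 = 65 days in).
May 11, 2013 is 314 days after the start; 314 ÷ 13 = 24 remainder 2. Last occurrence in the window: #25 on May 9, 2013.
Occurrences #6 through #25: 20 in total.

20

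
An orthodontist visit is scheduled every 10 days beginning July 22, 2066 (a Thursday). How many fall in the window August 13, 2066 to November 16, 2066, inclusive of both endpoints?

9

Occurrences land 10·i days after July 22, 2066 for i = 0, 1, 2, …
August 13, 2066 is 22 days after the start; 22 ÷ 10 = 2 remainder 2; since the remainder is 2, round up to i = 3. First occurrence in the window: #4 on August 21, 2066 (3×10 = 30 days in).
November 16, 2066 is 117 days after the start; 117 ÷ 10 = 11 remainder 7. Last occurrence in the window: #12 on November 9, 2066.
Occurrences #4 through #12: 9 in total.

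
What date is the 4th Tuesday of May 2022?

May 2022 begins on a Sunday, so the first Tuesday is May 3 (2 days later).
The 4th Tuesday is 3 weeks later: 3 + 21 = 24.

24 May 2022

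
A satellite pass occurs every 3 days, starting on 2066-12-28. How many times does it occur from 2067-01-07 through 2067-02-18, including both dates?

14

Occurrences land 3·i days after 2066-12-28 for i = 0, 1, 2, …
2067-01-07 is 10 days after the start; 10 ÷ 3 = 3 remainder 1; since the remainder is 1, round up to i = 4. First occurrence in the window: #5 on 2067-01-09 (4×3 = 12 days in).
2067-02-18 is 52 days after the start; 52 ÷ 3 = 17 remainder 1. Last occurrence in the window: #18 on 2067-02-17.
Occurrences #5 through #18: 14 in total.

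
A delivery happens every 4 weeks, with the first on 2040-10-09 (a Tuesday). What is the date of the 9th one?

The 9th occurrence is 8 intervals after the first: 8 × 28 = 224 days after 2040-10-09.
October has 31 days — 22 days to the end of October leaves 202.
November has 30 days (172 left).
December has 31 days (141 left).
January has 31 days (110 left).
February has 28 days (82 left).
March has 31 days (51 left).
April has 30 days (21 left).
21 days into May → 2041-05-21.

2041-05-21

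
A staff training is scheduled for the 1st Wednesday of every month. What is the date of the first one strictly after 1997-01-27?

January 1997 starts on a Wednesday, so its 1st Wednesday is 1997-01-01.
That is not after 1997-01-27, so look at February 1997.
February 1997 starts on a Saturday, so its 1st Wednesday is 1997-02-05 (4 days in).

1997-02-05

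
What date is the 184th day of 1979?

January has 31 days (184 − 31 = 153 remain).
February has 28 days (153 − 28 = 125 remain).
March has 31 days (125 − 31 = 94 remain).
April has 30 days (94 − 30 = 64 remain).
May has 31 days (64 − 31 = 33 remain).
June has 30 days (33 − 30 = 3 remain).
3 into July → July 3.

3 July 1979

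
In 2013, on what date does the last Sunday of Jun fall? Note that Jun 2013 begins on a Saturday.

Jun 30, 2013

Jun 2013 begins on a Saturday, so the first Sunday is Jun 2 (1 day later).
Jun 2013 has 30 days. Adding weeks: 2, 9, 16, 23, 30 — the last one ≤ 30 is the 30th.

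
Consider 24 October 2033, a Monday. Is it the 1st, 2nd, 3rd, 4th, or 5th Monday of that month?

Day 24 falls in week ⌈24/7⌉ of the month.
Days 1–7 hold the 1st Monday, 8–14 the 2nd, 15–21 the 3rd, 22–28 the 4th, 29–31 the 5th.
24 is in the range for the 4th.

4th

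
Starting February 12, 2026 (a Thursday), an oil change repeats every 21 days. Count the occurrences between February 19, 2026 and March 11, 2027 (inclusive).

18

Occurrences land 21·i days after February 12, 2026 for i = 0, 1, 2, …
February 19, 2026 is 7 days after the start; 7 ÷ 21 = 0 remainder 7; since the remainder is 7, round up to i = 1. First occurrence in the window: #2 on March 5, 2026 (1×21 = 21 days in).
March 11, 2027 is 392 days after the start; 392 ÷ 21 = 18 remainder 14. Last occurrence in the window: #19 on February 25, 2027.
Occurrences #2 through #19: 18 in total.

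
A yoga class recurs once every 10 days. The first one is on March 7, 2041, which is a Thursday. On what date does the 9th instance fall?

The 9th occurrence is 8 intervals after the first: 8 × 10 = 80 days after March 7, 2041.
March has 31 days — 24 days to the end of March leaves 56.
April has 30 days (26 left).
26 days into May → May 26, 2041.

May 26, 2041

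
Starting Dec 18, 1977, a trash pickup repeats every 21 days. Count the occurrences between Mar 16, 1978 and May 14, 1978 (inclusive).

3

Occurrences land 21·i days after Dec 18, 1977 for i = 0, 1, 2, …
Mar 16, 1978 is 88 days after the start; 88 ÷ 21 = 4 remainder 4; since the remainder is 4, round up to i = 5. First occurrence in the window: #6 on Apr 2, 1978 (5×21 = 105 days in).
May 14, 1978 is 147 days after the start; 147 ÷ 21 = 7 remainder 0. Last occurrence in the window: #8 on May 14, 1978.
Occurrences #6 through #8: 3 in total.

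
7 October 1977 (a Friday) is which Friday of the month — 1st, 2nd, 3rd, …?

Day 7 falls in week ⌈7/7⌉ of the month.
Days 1–7 hold the 1st Friday, 8–14 the 2nd, 15–21 the 3rd, 22–28 the 4th, 29–31 the 5th.
7 is in the range for the 1st.

1st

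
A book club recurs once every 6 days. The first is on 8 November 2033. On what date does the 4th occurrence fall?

The 4th occurrence is 3 intervals after the first: 3 × 6 = 18 days after 8 November 2033.
18 days later is 26 November 2033.

26 November 2033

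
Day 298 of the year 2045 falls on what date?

Oct 25, 2045

Jan has 31 days (298 − 31 = 267 remain).
Feb has 28 days (267 − 28 = 239 remain).
Mar has 31 days (239 − 31 = 208 remain).
Apr has 30 days (208 − 30 = 178 remain).
May has 31 days (178 − 31 = 147 remain).
Jun has 30 days (147 − 30 = 117 remain).
Jul has 31 days (117 − 31 = 86 remain).
Aug has 31 days (86 − 31 = 55 remain).
Sep has 30 days (55 − 30 = 25 remain).
25 into Oct → Oct 25.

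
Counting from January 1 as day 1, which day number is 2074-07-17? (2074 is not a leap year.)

198

Days in months before July: 31 + 28 + 31 + 30 + 31 + 30 = 181.
Plus 17 days into July → day 198.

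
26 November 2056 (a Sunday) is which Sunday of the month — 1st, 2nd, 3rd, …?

4th

Day 26 falls in week ⌈26/7⌉ of the month.
Days 1–7 hold the 1st Sunday, 8–14 the 2nd, 15–21 the 3rd, 22–28 the 4th, 29–31 the 5th.
26 is in the range for the 4th.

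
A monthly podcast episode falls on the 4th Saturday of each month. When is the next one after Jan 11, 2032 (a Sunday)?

Jan 2032 starts on a Thursday; its first Saturday is the 3rd, so the 4th Saturday is the 24th — Jan 24, 2032.
Jan 24, 2032 is after Jan 11, 2032, so that is the next one.

Jan 24, 2032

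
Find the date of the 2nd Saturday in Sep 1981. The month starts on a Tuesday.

Sep 12, 1981

Sep 1981 begins on a Tuesday, so the first Saturday is Sep 5 (4 days later).
The 2nd Saturday is 1 weeks later: 5 + 7 = 12.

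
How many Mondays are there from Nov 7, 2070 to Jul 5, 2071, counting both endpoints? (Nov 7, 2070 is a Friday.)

Nov 7, 2070 is a Friday; the first Monday on or after it is Nov 10, 2070 (3 days later).
From Nov 10, 2070 to Jul 5, 2071: 20 + 31 + 31 + 28 + 31 + 30 + 31 + 30 + 5 = 237 days (rest of Nov, Dec, Jan, Feb, Mar, Apr, May, Jun, Jul).
237 ÷ 7 = 33 full weeks with remainder 6, so 33 more Mondays after the first → 34.

34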